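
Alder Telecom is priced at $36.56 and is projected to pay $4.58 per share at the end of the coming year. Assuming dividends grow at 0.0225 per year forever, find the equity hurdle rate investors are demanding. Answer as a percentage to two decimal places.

14.78%

Rearranging the constant-growth DDM: r = D₁/P₀ + g.
r = 4.5800 / 36.56 + 0.0225 = 0.12527 + 0.0225 = 0.14777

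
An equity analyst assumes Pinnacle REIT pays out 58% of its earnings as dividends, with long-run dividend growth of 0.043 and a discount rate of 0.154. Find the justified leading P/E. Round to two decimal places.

5.23

Justified leading P/E = b/(r−g) = 0.58/(0.154−0.043) = 5.2252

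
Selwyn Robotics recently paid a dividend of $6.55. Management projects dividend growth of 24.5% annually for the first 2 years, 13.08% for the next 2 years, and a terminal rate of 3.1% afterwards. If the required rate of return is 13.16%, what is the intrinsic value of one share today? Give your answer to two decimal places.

$112.12

Three-stage DDM. Project D₁…D_4; terminal Gordon value at t=4 with g = 0.031; discount at r = 0.1316.
D_1 = 8.1547
D_2 = 10.1527
D_3 = 11.4806
D_4 = 12.9823
TV_4 = 13.3848/(0.1316−0.031) = 133.0492
P₀ = Σ Dₜ/(1+r)ᵗ + TV_4/(1+r)^4 = 112.1163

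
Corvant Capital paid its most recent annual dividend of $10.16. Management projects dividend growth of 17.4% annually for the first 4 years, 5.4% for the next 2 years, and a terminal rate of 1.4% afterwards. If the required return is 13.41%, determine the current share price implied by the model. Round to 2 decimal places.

$150.34

Three-stage DDM. Project D₁…D_6; terminal Gordon value at t=6 with g = 0.014; discount at r = 0.1341.
D_1 = 11.9278
D_2 = 14.0033
D_3 = 16.4399
D_4 = 19.3004
D_5 = 20.3426
D_6 = 21.4411
TV_6 = 21.7413/(0.1341−0.014) = 181.0265
P₀ = Σ Dₜ/(1+r)ᵗ + TV_6/(1+r)^6 = 150.3440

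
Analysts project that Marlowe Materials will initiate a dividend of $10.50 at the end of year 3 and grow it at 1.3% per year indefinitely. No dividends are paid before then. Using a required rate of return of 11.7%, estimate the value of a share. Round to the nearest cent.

Deferred-dividend DDM. At t=2 the remaining stream is a growing perpetuity with first payment D_3 = 10.50.
V_2 = D_3/(r−g) = 10.50/(0.117−0.013) = 100.9615
P₀ = V_2/(1+r)^2 = 100.9615/(1+0.117)^2 = 80.9188

$80.92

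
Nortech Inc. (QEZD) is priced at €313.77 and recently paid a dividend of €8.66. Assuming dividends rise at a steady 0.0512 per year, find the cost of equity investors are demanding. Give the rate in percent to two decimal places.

8.02%

Rearranging the constant-growth DDM: r = D₁/P₀ + g.
D₁ = 8.66 × (1 + 0.0512) = 9.1034.
r = 9.1034 / 313.77 + 0.0512 = 0.02901 + 0.0512 = 0.08021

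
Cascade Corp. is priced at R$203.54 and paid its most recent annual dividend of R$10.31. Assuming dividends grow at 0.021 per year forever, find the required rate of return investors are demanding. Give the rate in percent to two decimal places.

Rearranging the constant-growth DDM: r = D₁/P₀ + g.
D₁ = 10.31 × (1 + 0.021) = 10.5265.
r = 10.5265 / 203.54 + 0.021 = 0.05172 + 0.021 = 0.07272

7.27%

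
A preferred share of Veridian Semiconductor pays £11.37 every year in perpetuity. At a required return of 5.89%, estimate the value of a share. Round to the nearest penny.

Zero-growth DDM (perpetuity): P₀ = D/r = 11.37 / 0.0589 = 193.0390

£193.04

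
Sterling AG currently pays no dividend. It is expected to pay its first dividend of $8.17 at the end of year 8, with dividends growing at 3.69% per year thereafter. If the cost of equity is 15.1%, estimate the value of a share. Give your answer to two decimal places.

Deferred-dividend DDM. At t=7 the remaining stream is a growing perpetuity with first payment D_8 = 8.17.
V_7 = D_8/(r−g) = 8.17/(0.151−0.0369) = 71.6039
P₀ = V_7/(1+r)^7 = 71.6039/(1+0.151)^7 = 26.7553

$26.76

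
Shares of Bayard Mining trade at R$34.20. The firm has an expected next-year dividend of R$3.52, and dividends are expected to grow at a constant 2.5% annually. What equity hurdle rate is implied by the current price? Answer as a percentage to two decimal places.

12.79%

Rearranging the constant-growth DDM: r = D₁/P₀ + g.
r = 3.5200 / 34.20 + 0.025 = 0.10292 + 0.025 = 0.12792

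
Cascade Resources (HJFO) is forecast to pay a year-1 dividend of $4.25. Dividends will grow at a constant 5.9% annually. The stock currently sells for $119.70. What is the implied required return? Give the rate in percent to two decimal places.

9.45%

Rearranging the constant-growth DDM: r = D₁/P₀ + g.
r = 4.2500 / 119.70 + 0.059 = 0.03551 + 0.059 = 0.09451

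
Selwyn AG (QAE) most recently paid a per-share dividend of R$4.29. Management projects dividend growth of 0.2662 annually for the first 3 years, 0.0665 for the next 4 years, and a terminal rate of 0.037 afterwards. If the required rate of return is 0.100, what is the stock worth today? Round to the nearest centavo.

Three-stage DDM. Project D₁…D_7; terminal Gordon value at t=7 with g = 0.037; discount at r = 0.1.
D_1 = 5.4320
D_2 = 6.8780
D_3 = 8.7089
D_4 = 9.2881
D_5 = 9.9057
D_6 = 10.5644
D_7 = 11.2670
TV_7 = 11.6839/(0.1−0.037) = 185.4581
P₀ = Σ Dₜ/(1+r)ᵗ + TV_7/(1+r)^7 = 136.5746

R$136.57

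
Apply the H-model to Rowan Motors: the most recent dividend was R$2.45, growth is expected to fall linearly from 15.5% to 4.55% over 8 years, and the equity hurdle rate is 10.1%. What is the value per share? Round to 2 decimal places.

H-model: P₀ = D₀[(1+g_L) + H(g_S−g_L)]/(r−g_L), with H = 8/2 = 4.
P₀ = 2.45 × [(1+0.0455) + 4×(0.155−0.0455)] / (0.101−0.0455)
   = 2.45 × 1.4835 / 0.0555 = 65.4878

R$65.49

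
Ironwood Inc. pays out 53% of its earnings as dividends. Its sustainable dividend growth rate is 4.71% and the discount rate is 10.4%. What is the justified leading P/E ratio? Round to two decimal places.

9.31

Justified leading P/E = b/(r−g) = 0.53/(0.104−0.0471) = 9.3146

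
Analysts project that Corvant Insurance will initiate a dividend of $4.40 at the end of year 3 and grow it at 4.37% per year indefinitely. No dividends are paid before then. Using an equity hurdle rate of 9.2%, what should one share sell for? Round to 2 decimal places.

Deferred-dividend DDM. At t=2 the remaining stream is a growing perpetuity with first payment D_3 = 4.40.
V_2 = D_3/(r−g) = 4.40/(0.092−0.0437) = 91.0973
P₀ = V_2/(1+r)^2 = 91.0973/(1+0.092)^2 = 76.3942

$76.39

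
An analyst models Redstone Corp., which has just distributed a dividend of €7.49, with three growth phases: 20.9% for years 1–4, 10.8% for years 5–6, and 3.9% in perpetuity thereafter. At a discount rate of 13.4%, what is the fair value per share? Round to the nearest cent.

Three-stage DDM. Project D₁…D_6; terminal Gordon value at t=6 with g = 0.039; discount at r = 0.134.
D_1 = 9.0554
D_2 = 10.9480
D_3 = 13.2361
D_4 = 16.0025
D_5 = 17.7307
D_6 = 19.6457
TV_6 = 20.4118/(0.134−0.039) = 214.8614
P₀ = Σ Dₜ/(1+r)ᵗ + TV_6/(1+r)^6 = 154.9825

€154.98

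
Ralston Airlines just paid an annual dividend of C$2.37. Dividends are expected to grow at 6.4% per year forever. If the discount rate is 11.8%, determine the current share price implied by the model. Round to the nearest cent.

Gordon growth model: P₀ = D₁/(r − g). D₁ = 2.37 × (1 + 0.064) = 2.5217.
P₀ = 2.5217 / (0.118 − 0.064) = 2.5217 / 0.054 = 46.6978

C$46.70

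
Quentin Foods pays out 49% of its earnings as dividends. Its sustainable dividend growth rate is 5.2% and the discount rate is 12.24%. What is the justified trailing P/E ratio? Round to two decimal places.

Justified trailing P/E = b(1+g)/(r−g) = 0.49×(1+0.052)/(0.1224−0.052) = 7.3222

7.32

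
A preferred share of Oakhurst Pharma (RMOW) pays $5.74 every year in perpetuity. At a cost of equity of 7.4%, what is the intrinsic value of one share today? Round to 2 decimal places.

Zero-growth DDM (perpetuity): P₀ = D/r = 5.74 / 0.074 = 77.5676

$77.57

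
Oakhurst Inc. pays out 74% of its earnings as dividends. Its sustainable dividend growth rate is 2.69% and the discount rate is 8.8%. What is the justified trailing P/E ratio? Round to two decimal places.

Justified trailing P/E = b(1+g)/(r−g) = 0.74×(1+0.0269)/(0.088−0.0269) = 12.4371

12.44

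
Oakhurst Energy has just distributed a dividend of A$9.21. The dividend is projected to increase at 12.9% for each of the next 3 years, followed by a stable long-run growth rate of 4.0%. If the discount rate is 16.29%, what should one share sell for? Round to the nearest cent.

A$97.37

Two-stage DDM. Project D₁…D_3 at 0.129, terminal growth 0.04, discount at r = 0.1629.
D_1 = 10.3981
D_2 = 11.7394
D_3 = 13.2538
Terminal value at t=3: TV = D_4/(r−g) = 13.7840/(0.1629−0.04) = 112.1561
P₀ = 10.3981/(1+0.1629)^1 + 11.7394/(1+0.1629)^2 + 13.2538/(1+0.1629)^3 + 112.1561/(1+0.1629)^3 = 97.3676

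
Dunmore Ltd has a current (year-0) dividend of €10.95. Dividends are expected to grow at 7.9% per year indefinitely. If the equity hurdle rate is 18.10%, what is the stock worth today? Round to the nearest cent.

Gordon growth model: P₀ = D₁/(r − g). D₁ = 10.95 × (1 + 0.079) = 11.8150.
P₀ = 11.8150 / (0.181 − 0.079) = 11.8150 / 0.102 = 115.8338

€115.83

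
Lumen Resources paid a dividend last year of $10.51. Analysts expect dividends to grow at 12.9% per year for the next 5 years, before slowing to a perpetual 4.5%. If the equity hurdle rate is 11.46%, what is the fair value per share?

$222.88

Two-stage DDM. Project D₁…D_5 at 0.129, terminal growth 0.045, discount at r = 0.1146.
D_1 = 11.8658
D_2 = 13.3965
D_3 = 15.1246
D_4 = 17.0757
D_5 = 19.2785
Terminal value at t=5: TV = D_6/(r−g) = 20.1460/(0.1146−0.045) = 289.4539
P₀ = 11.8658/(1+0.1146)^1 + 13.3965/(1+0.1146)^2 + 15.1246/(1+0.1146)^3 + 17.0757/(1+0.1146)^4 + 19.2785/(1+0.1146)^5 + 289.4539/(1+0.1146)^5 = 222.8835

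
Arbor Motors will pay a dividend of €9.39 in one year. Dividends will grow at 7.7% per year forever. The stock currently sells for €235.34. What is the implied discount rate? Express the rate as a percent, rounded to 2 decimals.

Rearranging the constant-growth DDM: r = D₁/P₀ + g.
r = 9.3900 / 235.34 + 0.077 = 0.03990 + 0.077 = 0.11690

11.69%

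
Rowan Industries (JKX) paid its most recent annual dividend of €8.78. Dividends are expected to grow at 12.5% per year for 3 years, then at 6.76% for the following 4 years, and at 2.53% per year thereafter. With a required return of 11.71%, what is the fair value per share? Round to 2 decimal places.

Three-stage DDM. Project D₁…D_7; terminal Gordon value at t=7 with g = 0.0253; discount at r = 0.1171.
D_1 = 9.8775
D_2 = 11.1122
D_3 = 12.5012
D_4 = 13.3463
D_5 = 14.2485
D_6 = 15.2117
D_7 = 16.2400
TV_7 = 16.6509/(0.1171−0.0253) = 181.3822
P₀ = Σ Dₜ/(1+r)ᵗ + TV_7/(1+r)^7 = 142.3340

€142.33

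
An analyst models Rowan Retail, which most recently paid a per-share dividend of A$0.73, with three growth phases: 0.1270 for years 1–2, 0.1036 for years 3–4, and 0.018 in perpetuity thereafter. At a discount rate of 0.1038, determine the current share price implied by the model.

A$12.05

Three-stage DDM. Project D₁…D_4; terminal Gordon value at t=4 with g = 0.018; discount at r = 0.1038.
D_1 = 0.8227
D_2 = 0.9272
D_3 = 1.0233
D_4 = 1.1293
TV_4 = 1.1496/(0.1038−0.018) = 13.3985
P₀ = Σ Dₜ/(1+r)ᵗ + TV_4/(1+r)^4 = 12.0539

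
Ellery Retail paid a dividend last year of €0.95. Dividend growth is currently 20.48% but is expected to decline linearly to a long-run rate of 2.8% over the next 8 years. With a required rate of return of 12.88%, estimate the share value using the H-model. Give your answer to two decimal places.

€16.35

H-model: P₀ = D₀[(1+g_L) + H(g_S−g_L)]/(r−g_L), with H = 8/2 = 4.
P₀ = 0.95 × [(1+0.028) + 4×(0.2048−0.028)] / (0.1288−0.028)
   = 0.95 × 1.7352 / 0.1008 = 16.3536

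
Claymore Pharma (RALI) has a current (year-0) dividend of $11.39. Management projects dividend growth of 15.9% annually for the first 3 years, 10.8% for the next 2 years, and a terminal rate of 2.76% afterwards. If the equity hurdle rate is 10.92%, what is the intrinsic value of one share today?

$226.56

Three-stage DDM. Project D₁…D_5; terminal Gordon value at t=5 with g = 0.0276; discount at r = 0.1092.
D_1 = 13.2010
D_2 = 15.3000
D_3 = 17.7327
D_4 = 19.6478
D_5 = 21.7698
TV_5 = 22.3706/(0.1092−0.0276) = 274.1495
P₀ = Σ Dₜ/(1+r)ᵗ + TV_5/(1+r)^5 = 226.5590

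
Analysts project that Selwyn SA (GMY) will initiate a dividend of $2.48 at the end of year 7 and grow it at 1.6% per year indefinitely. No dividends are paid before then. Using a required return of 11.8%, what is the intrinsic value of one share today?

$12.45

Deferred-dividend DDM. At t=6 the remaining stream is a growing perpetuity with first payment D_7 = 2.48.
V_6 = D_7/(r−g) = 2.48/(0.118−0.016) = 24.3137
P₀ = V_6/(1+r)^6 = 24.3137/(1+0.118)^6 = 12.4509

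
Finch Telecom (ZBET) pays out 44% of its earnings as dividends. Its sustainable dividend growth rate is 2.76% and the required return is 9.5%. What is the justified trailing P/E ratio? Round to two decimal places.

6.71

Justified trailing P/E = b(1+g)/(r−g) = 0.44×(1+0.0276)/(0.095−0.0276) = 6.7084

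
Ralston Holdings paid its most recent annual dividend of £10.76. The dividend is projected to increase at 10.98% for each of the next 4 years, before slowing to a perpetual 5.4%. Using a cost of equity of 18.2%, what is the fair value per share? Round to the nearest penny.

Two-stage DDM. Project D₁…D_4 at 0.1098, terminal growth 0.054, discount at r = 0.182.
D_1 = 11.9414
D_2 = 13.2526
D_3 = 14.7078
D_4 = 16.3227
Terminal value at t=4: TV = D_5/(r−g) = 17.2041/(0.182−0.054) = 134.4070
P₀ = 11.9414/(1+0.182)^1 + 13.2526/(1+0.182)^2 + 14.7078/(1+0.182)^3 + 16.3227/(1+0.182)^4 + 134.4070/(1+0.182)^4 = 105.7144

£105.71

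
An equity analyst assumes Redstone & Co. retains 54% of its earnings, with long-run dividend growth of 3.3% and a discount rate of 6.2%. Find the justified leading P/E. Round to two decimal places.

Payout ratio b = 1 − 0.54 = 0.46.
Justified leading P/E = b/(r−g) = 0.46/(0.062−0.033) = 15.8621

15.86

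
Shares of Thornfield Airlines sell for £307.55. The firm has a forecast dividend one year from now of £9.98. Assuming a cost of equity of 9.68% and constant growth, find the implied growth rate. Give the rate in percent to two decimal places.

From P₀ = D₁/(r − g), the implied growth is g = r − D₁/P₀.
g = 0.0968 − 9.98/307.55 = 0.0968 − 0.03245 = 0.06435

6.43%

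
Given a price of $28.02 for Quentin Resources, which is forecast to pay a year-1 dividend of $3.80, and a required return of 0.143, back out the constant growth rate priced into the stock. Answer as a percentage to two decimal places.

0.74%

From P₀ = D₁/(r − g), the implied growth is g = r − D₁/P₀.
g = 0.143 − 3.80/28.02 = 0.143 − 0.13562 = 0.00738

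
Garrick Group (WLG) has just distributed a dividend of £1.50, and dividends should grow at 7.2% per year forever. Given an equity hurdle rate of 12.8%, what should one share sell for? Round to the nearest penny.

Gordon growth model: P₀ = D₁/(r − g). D₁ = 1.50 × (1 + 0.072) = 1.6080.
P₀ = 1.6080 / (0.128 − 0.072) = 1.6080 / 0.056 = 28.7143

£28.71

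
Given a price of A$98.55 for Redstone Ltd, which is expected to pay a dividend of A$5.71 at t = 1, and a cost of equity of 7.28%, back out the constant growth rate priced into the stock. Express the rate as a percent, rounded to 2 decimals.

From P₀ = D₁/(r − g), the implied growth is g = r − D₁/P₀.
g = 0.0728 − 5.71/98.55 = 0.0728 − 0.05794 = 0.01486

1.49%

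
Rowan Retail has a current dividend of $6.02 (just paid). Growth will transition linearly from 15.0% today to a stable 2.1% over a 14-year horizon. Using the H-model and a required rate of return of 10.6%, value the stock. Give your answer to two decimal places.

H-model: P₀ = D₀[(1+g_L) + H(g_S−g_L)]/(r−g_L), with H = 14/2 = 7.
P₀ = 6.02 × [(1+0.021) + 7×(0.15−0.021)] / (0.106−0.021)
   = 6.02 × 1.9240 / 0.085 = 136.2645

$136.26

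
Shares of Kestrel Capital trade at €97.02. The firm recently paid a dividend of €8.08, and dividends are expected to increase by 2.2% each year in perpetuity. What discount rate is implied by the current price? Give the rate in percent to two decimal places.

Rearranging the constant-growth DDM: r = D₁/P₀ + g.
D₁ = 8.08 × (1 + 0.022) = 8.2578.
r = 8.2578 / 97.02 + 0.022 = 0.08511 + 0.022 = 0.10711

10.71%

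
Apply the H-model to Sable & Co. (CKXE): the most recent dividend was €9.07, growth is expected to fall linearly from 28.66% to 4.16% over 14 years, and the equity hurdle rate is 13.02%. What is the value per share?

H-model: P₀ = D₀[(1+g_L) + H(g_S−g_L)]/(r−g_L), with H = 14/2 = 7.
P₀ = 9.07 × [(1+0.0416) + 7×(0.2866−0.0416)] / (0.1302−0.0416)
   = 9.07 × 2.7566 / 0.0886 = 282.1937

€282.19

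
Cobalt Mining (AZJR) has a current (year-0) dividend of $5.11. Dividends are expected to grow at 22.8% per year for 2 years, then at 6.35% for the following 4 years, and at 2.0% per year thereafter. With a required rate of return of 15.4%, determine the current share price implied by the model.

$61.94

Three-stage DDM. Project D₁…D_6; terminal Gordon value at t=6 with g = 0.02; discount at r = 0.154.
D_1 = 6.2751
D_2 = 7.7058
D_3 = 8.1951
D_4 = 8.7155
D_5 = 9.2689
D_6 = 9.8575
TV_6 = 10.0547/(0.154−0.02) = 75.0348
P₀ = Σ Dₜ/(1+r)ᵗ + TV_6/(1+r)^6 = 61.9446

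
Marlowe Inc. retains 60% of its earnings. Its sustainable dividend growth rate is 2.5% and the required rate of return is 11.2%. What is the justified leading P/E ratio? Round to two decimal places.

Payout ratio b = 1 − 0.60 = 0.40.
Justified leading P/E = b/(r−g) = 0.40/(0.112−0.025) = 4.5977

4.60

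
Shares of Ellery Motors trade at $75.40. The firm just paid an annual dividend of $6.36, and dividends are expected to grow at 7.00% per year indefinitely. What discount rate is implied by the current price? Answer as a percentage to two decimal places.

Rearranging the constant-growth DDM: r = D₁/P₀ + g.
D₁ = 6.36 × (1 + 0.07) = 6.8052.
r = 6.8052 / 75.40 + 0.07 = 0.09025 + 0.07 = 0.16025

16.03%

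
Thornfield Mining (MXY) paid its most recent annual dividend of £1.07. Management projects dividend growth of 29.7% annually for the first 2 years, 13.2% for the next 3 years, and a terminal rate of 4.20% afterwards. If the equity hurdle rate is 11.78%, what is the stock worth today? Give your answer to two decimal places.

Three-stage DDM. Project D₁…D_5; terminal Gordon value at t=5 with g = 0.042; discount at r = 0.1178.
D_1 = 1.3878
D_2 = 1.8000
D_3 = 2.0376
D_4 = 2.3065
D_5 = 2.6110
TV_5 = 2.7206/(0.1178−0.042) = 35.8923
P₀ = Σ Dₜ/(1+r)ᵗ + TV_5/(1+r)^5 = 27.6820

£27.68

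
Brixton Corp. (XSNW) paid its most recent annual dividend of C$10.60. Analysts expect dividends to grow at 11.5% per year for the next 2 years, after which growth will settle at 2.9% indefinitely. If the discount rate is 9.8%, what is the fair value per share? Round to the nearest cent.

Two-stage DDM. Project D₁…D_2 at 0.115, terminal growth 0.029, discount at r = 0.098.
D_1 = 11.8190
D_2 = 13.1782
Terminal value at t=2: TV = D_3/(r−g) = 13.5604/(0.098−0.029) = 196.5268
P₀ = 11.8190/(1+0.098)^1 + 13.1782/(1+0.098)^2 + 196.5268/(1+0.098)^2 = 184.7060

C$184.71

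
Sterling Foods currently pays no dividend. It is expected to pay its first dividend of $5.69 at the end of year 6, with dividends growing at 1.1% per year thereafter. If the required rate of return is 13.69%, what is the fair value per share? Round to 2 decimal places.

$23.79

Deferred-dividend DDM. At t=5 the remaining stream is a growing perpetuity with first payment D_6 = 5.69.
V_5 = D_6/(r−g) = 5.69/(0.1369−0.011) = 45.1946
P₀ = V_5/(1+r)^5 = 45.1946/(1+0.1369)^5 = 23.7944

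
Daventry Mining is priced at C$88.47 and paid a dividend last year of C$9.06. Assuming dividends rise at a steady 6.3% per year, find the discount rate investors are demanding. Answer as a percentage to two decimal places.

17.19%

Rearranging the constant-growth DDM: r = D₁/P₀ + g.
D₁ = 9.06 × (1 + 0.063) = 9.6308.
r = 9.6308 / 88.47 + 0.063 = 0.10886 + 0.063 = 0.17186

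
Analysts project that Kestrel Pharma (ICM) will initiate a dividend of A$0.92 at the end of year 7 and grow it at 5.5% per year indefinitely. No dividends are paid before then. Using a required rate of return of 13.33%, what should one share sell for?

Deferred-dividend DDM. At t=6 the remaining stream is a growing perpetuity with first payment D_7 = 0.92.
V_6 = D_7/(r−g) = 0.92/(0.1333−0.055) = 11.7497
P₀ = V_6/(1+r)^6 = 11.7497/(1+0.1333)^6 = 5.5457

A$5.55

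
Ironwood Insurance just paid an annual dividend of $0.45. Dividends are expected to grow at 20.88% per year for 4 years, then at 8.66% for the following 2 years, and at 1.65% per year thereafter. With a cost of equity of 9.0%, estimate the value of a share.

Three-stage DDM. Project D₁…D_6; terminal Gordon value at t=6 with g = 0.0165; discount at r = 0.09.
D_1 = 0.5440
D_2 = 0.6575
D_3 = 0.7948
D_4 = 0.9608
D_5 = 1.0440
D_6 = 1.1344
TV_6 = 1.1531/(0.09−0.0165) = 15.6888
P₀ = Σ Dₜ/(1+r)ᵗ + TV_6/(1+r)^6 = 13.0565

$13.06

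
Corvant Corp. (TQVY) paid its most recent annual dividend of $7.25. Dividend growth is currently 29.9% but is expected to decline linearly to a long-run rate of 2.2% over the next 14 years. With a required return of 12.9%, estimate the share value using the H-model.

H-model: P₀ = D₀[(1+g_L) + H(g_S−g_L)]/(r−g_L), with H = 14/2 = 7.
P₀ = 7.25 × [(1+0.022) + 7×(0.299−0.022)] / (0.129−0.022)
   = 7.25 × 2.9610 / 0.107 = 200.6285

$200.63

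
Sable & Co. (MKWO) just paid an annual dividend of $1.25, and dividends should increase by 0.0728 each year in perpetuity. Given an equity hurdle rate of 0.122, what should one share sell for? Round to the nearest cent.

$27.26

Gordon growth model: P₀ = D₁/(r − g). D₁ = 1.25 × (1 + 0.0728) = 1.3410.
P₀ = 1.3410 / (0.122 − 0.0728) = 1.3410 / 0.0492 = 27.2561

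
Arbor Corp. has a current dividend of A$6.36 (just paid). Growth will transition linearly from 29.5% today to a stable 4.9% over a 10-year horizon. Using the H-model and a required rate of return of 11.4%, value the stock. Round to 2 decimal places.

A$222.99

H-model: P₀ = D₀[(1+g_L) + H(g_S−g_L)]/(r−g_L), with H = 10/2 = 5.
P₀ = 6.36 × [(1+0.049) + 5×(0.295−0.049)] / (0.114−0.049)
   = 6.36 × 2.2790 / 0.065 = 222.9914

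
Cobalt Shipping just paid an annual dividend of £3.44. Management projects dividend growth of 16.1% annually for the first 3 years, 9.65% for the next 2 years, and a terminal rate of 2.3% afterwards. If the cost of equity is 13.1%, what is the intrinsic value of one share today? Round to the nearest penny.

£51.11

Three-stage DDM. Project D₁…D_5; terminal Gordon value at t=5 with g = 0.023; discount at r = 0.131.
D_1 = 3.9938
D_2 = 4.6368
D_3 = 5.3834
D_4 = 5.9029
D_5 = 6.4725
TV_5 = 6.6214/(0.131−0.023) = 61.3090
P₀ = Σ Dₜ/(1+r)ᵗ + TV_5/(1+r)^5 = 51.1115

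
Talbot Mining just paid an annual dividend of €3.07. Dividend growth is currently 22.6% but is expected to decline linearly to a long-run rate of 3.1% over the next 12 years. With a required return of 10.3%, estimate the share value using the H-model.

H-model: P₀ = D₀[(1+g_L) + H(g_S−g_L)]/(r−g_L), with H = 12/2 = 6.
P₀ = 3.07 × [(1+0.031) + 6×(0.226−0.031)] / (0.103−0.031)
   = 3.07 × 2.2010 / 0.072 = 93.8482

€93.85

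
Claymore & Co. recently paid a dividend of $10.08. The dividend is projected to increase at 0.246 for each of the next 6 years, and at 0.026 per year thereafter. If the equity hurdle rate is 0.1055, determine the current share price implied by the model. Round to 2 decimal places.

Two-stage DDM. Project D₁…D_6 at 0.246, terminal growth 0.026, discount at r = 0.1055.
D_1 = 12.5597
D_2 = 15.6494
D_3 = 19.4991
D_4 = 24.2959
D_5 = 30.2727
D_6 = 37.7197
Terminal value at t=6: TV = D_7/(r−g) = 38.7005/(0.1055−0.026) = 486.7983
P₀ = 12.5597/(1+0.1055)^1 + 15.6494/(1+0.1055)^2 + 19.4991/(1+0.1055)^3 + 24.2959/(1+0.1055)^4 + 30.2727/(1+0.1055)^5 + 37.7197/(1+0.1055)^6 + 486.7983/(1+0.1055)^6 = 360.5469

$360.55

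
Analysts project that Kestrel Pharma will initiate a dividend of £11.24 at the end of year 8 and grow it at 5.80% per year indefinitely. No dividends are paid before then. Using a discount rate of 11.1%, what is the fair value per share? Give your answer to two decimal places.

Deferred-dividend DDM. At t=7 the remaining stream is a growing perpetuity with first payment D_8 = 11.24.
V_7 = D_8/(r−g) = 11.24/(0.111−0.058) = 212.0755
P₀ = V_7/(1+r)^7 = 212.0755/(1+0.111)^7 = 101.5061

£101.51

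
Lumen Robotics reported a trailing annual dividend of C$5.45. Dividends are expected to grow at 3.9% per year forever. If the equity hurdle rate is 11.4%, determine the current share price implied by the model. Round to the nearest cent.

Gordon growth model: P₀ = D₁/(r − g). D₁ = 5.45 × (1 + 0.039) = 5.6625.
P₀ = 5.6625 / (0.114 − 0.039) = 5.6625 / 0.075 = 75.5007

C$75.50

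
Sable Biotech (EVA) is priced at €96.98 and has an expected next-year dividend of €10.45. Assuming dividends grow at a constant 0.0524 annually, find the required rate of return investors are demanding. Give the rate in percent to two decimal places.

Rearranging the constant-growth DDM: r = D₁/P₀ + g.
r = 10.4500 / 96.98 + 0.0524 = 0.10775 + 0.0524 = 0.16015

16.02%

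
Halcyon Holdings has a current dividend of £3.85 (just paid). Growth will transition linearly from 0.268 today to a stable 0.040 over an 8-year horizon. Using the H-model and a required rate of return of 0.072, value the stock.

H-model: P₀ = D₀[(1+g_L) + H(g_S−g_L)]/(r−g_L), with H = 8/2 = 4.
P₀ = 3.85 × [(1+0.04) + 4×(0.268−0.04)] / (0.072−0.04)
   = 3.85 × 1.9520 / 0.032 = 234.8500

£234.85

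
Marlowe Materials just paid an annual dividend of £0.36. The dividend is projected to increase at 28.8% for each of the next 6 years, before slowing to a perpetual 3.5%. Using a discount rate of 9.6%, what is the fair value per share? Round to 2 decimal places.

Two-stage DDM. Project D₁…D_6 at 0.288, terminal growth 0.035, discount at r = 0.096.
D_1 = 0.4637
D_2 = 0.5972
D_3 = 0.7692
D_4 = 0.9908
D_5 = 1.2761
D_6 = 1.6436
Terminal value at t=6: TV = D_7/(r−g) = 1.7011/(0.096−0.035) = 27.8874
P₀ = 0.4637/(1+0.096)^1 + 0.5972/(1+0.096)^2 + 0.7692/(1+0.096)^3 + 0.9908/(1+0.096)^4 + 1.2761/(1+0.096)^5 + 1.6436/(1+0.096)^6 + 27.8874/(1+0.096)^6 = 20.0359

£20.04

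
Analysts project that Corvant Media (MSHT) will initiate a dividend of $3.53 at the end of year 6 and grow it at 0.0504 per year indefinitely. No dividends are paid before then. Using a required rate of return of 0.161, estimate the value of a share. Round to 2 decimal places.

$15.13

Deferred-dividend DDM. At t=5 the remaining stream is a growing perpetuity with first payment D_6 = 3.53.
V_5 = D_6/(r−g) = 3.53/(0.161−0.0504) = 31.9168
P₀ = V_5/(1+r)^5 = 31.9168/(1+0.161)^5 = 15.1307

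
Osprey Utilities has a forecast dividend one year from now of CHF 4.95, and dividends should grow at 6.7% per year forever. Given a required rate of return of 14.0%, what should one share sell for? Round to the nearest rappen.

CHF 67.81

Gordon growth model: P₀ = D₁/(r − g), with D₁ = 4.95 given directly.
P₀ = 4.9500 / (0.14 − 0.067) = 4.9500 / 0.073 = 67.8082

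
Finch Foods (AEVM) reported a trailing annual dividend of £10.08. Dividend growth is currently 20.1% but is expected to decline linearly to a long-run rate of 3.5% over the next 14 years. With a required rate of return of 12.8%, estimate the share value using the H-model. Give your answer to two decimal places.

£238.13

H-model: P₀ = D₀[(1+g_L) + H(g_S−g_L)]/(r−g_L), with H = 14/2 = 7.
P₀ = 10.08 × [(1+0.035) + 7×(0.201−0.035)] / (0.128−0.035)
   = 10.08 × 2.1970 / 0.093 = 238.1265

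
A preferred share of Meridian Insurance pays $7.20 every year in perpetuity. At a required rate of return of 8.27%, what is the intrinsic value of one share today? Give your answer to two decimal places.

Zero-growth DDM (perpetuity): P₀ = D/r = 7.20 / 0.0827 = 87.0617

$87.06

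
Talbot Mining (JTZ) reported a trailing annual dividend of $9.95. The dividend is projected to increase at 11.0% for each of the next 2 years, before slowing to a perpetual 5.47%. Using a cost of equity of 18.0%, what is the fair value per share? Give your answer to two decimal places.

Two-stage DDM. Project D₁…D_2 at 0.11, terminal growth 0.0547, discount at r = 0.18.
D_1 = 11.0445
D_2 = 12.2594
Terminal value at t=2: TV = D_3/(r−g) = 12.9300/(0.18−0.0547) = 103.1922
P₀ = 11.0445/(1+0.18)^1 + 12.2594/(1+0.18)^2 + 103.1922/(1+0.18)^2 = 92.2753

$92.28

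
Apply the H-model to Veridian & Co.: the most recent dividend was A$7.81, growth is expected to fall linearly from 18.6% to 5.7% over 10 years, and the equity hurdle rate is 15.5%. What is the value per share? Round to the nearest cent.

A$135.64

H-model: P₀ = D₀[(1+g_L) + H(g_S−g_L)]/(r−g_L), with H = 10/2 = 5.
P₀ = 7.81 × [(1+0.057) + 5×(0.186−0.057)] / (0.155−0.057)
   = 7.81 × 1.7020 / 0.098 = 135.6390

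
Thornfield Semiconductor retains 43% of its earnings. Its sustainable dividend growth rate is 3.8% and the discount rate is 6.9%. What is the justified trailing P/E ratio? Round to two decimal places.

19.09

Payout ratio b = 1 − 0.43 = 0.57.
Justified trailing P/E = b(1+g)/(r−g) = 0.57×(1+0.038)/(0.069−0.038) = 19.0858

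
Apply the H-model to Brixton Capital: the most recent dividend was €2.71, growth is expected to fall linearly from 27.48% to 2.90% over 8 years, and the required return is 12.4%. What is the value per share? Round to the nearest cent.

H-model: P₀ = D₀[(1+g_L) + H(g_S−g_L)]/(r−g_L), with H = 8/2 = 4.
P₀ = 2.71 × [(1+0.029) + 4×(0.2748−0.029)] / (0.124−0.029)
   = 2.71 × 2.0122 / 0.095 = 57.4007

€57.40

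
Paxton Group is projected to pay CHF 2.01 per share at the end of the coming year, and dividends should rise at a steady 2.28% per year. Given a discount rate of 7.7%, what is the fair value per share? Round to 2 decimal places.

Gordon growth model: P₀ = D₁/(r − g), with D₁ = 2.01 given directly.
P₀ = 2.0100 / (0.077 − 0.0228) = 2.0100 / 0.0542 = 37.0849

CHF 37.08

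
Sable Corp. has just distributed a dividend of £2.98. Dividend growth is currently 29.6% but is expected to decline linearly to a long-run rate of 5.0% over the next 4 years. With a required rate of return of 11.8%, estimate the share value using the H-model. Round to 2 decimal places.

£67.58

H-model: P₀ = D₀[(1+g_L) + H(g_S−g_L)]/(r−g_L), with H = 4/2 = 2.
P₀ = 2.98 × [(1+0.05) + 2×(0.296−0.05)] / (0.118−0.05)
   = 2.98 × 1.5420 / 0.068 = 67.5759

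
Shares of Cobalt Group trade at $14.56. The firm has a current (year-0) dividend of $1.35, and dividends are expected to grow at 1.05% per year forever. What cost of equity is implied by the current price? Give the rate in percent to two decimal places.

10.42%

Rearranging the constant-growth DDM: r = D₁/P₀ + g.
D₁ = 1.35 × (1 + 0.0105) = 1.3642.
r = 1.3642 / 14.56 + 0.0105 = 0.09369 + 0.0105 = 0.10419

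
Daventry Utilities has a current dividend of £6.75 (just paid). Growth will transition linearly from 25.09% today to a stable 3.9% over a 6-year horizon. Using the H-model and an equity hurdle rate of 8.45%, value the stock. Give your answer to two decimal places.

£248.44

H-model: P₀ = D₀[(1+g_L) + H(g_S−g_L)]/(r−g_L), with H = 6/2 = 3.
P₀ = 6.75 × [(1+0.039) + 3×(0.2509−0.039)] / (0.0845−0.039)
   = 6.75 × 1.6747 / 0.0455 = 248.4445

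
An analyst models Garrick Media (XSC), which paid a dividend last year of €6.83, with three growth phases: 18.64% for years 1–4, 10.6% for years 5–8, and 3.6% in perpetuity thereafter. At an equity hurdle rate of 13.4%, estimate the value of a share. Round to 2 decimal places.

€139.65

Three-stage DDM. Project D₁…D_8; terminal Gordon value at t=8 with g = 0.036; discount at r = 0.134.
D_1 = 8.1031
D_2 = 9.6135
D_3 = 11.4055
D_4 = 13.5315
D_5 = 14.9658
D_6 = 16.5522
D_7 = 18.3067
D_8 = 20.2472
TV_8 = 20.9761/(0.134−0.036) = 214.0422
P₀ = Σ Dₜ/(1+r)ᵗ + TV_8/(1+r)^8 = 139.6546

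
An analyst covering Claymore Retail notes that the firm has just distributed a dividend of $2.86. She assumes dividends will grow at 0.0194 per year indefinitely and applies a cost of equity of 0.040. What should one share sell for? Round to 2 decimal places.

$141.53

Gordon growth model: P₀ = D₁/(r − g). D₁ = 2.86 × (1 + 0.0194) = 2.9155.
P₀ = 2.9155 / (0.04 − 0.0194) = 2.9155 / 0.0206 = 141.5283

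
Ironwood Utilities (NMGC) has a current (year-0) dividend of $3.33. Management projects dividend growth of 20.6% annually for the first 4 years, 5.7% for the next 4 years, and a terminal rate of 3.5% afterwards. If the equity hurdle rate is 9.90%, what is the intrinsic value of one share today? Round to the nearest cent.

$101.25

Three-stage DDM. Project D₁…D_8; terminal Gordon value at t=8 with g = 0.035; discount at r = 0.099.
D_1 = 4.0160
D_2 = 4.8433
D_3 = 5.8410
D_4 = 7.0442
D_5 = 7.4458
D_6 = 7.8702
D_7 = 8.3188
D_8 = 8.7929
TV_8 = 9.1007/(0.099−0.035) = 142.1981
P₀ = Σ Dₜ/(1+r)ᵗ + TV_8/(1+r)^8 = 101.2535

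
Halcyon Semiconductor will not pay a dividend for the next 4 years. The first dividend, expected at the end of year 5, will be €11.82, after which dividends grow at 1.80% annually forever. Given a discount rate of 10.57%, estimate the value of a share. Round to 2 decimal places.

Deferred-dividend DDM. At t=4 the remaining stream is a growing perpetuity with first payment D_5 = 11.82.
V_4 = D_5/(r−g) = 11.82/(0.1057−0.018) = 134.7777
P₀ = V_4/(1+r)^4 = 134.7777/(1+0.1057)^4 = 90.1714

€90.17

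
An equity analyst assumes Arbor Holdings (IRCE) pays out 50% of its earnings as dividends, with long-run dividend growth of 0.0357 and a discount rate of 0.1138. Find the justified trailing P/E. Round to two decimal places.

6.63

Justified trailing P/E = b(1+g)/(r−g) = 0.50×(1+0.0357)/(0.1138−0.0357) = 6.6306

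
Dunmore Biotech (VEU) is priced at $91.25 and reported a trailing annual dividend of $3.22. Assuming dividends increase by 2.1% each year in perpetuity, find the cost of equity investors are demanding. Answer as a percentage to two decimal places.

5.70%

Rearranging the constant-growth DDM: r = D₁/P₀ + g.
D₁ = 3.22 × (1 + 0.021) = 3.2876.
r = 3.2876 / 91.25 + 0.021 = 0.03603 + 0.021 = 0.05703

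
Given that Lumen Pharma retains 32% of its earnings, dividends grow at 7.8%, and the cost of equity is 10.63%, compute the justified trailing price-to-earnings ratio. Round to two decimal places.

25.90

Payout ratio b = 1 − 0.32 = 0.68.
Justified trailing P/E = b(1+g)/(r−g) = 0.68×(1+0.078)/(0.1063−0.078) = 25.9025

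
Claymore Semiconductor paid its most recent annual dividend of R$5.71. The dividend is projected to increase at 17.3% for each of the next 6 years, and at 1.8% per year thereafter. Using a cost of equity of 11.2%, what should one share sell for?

Two-stage DDM. Project D₁…D_6 at 0.173, terminal growth 0.018, discount at r = 0.112.
D_1 = 6.6978
D_2 = 7.8566
D_3 = 9.2157
D_4 = 10.8101
D_5 = 12.6802
D_6 = 14.8739
Terminal value at t=6: TV = D_7/(r−g) = 15.1416/(0.112−0.018) = 161.0809
P₀ = 6.6978/(1+0.112)^1 + 7.8566/(1+0.112)^2 + 9.2157/(1+0.112)^3 + 10.8101/(1+0.112)^4 + 12.6802/(1+0.112)^5 + 14.8739/(1+0.112)^6 + 161.0809/(1+0.112)^6 = 126.6685

R$126.67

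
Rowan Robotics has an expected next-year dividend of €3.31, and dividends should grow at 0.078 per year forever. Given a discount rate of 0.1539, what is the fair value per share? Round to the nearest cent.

€43.61

Gordon growth model: P₀ = D₁/(r − g), with D₁ = 3.31 given directly.
P₀ = 3.3100 / (0.1539 − 0.078) = 3.3100 / 0.0759 = 43.6100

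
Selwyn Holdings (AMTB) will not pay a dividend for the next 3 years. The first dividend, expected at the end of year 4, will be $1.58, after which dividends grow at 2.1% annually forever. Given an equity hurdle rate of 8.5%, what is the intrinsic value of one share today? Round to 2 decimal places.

Deferred-dividend DDM. At t=3 the remaining stream is a growing perpetuity with first payment D_4 = 1.58.
V_3 = D_4/(r−g) = 1.58/(0.085−0.021) = 24.6875
P₀ = V_3/(1+r)^3 = 24.6875/(1+0.085)^3 = 19.3280

$19.33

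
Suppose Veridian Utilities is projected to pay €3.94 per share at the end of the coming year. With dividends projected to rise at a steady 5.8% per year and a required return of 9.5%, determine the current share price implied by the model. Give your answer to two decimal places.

€106.49

Gordon growth model: P₀ = D₁/(r − g), with D₁ = 3.94 given directly.
P₀ = 3.9400 / (0.095 − 0.058) = 3.9400 / 0.037 = 106.4865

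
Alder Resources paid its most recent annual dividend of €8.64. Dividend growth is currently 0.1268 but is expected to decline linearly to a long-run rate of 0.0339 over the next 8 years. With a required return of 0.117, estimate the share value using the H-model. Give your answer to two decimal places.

H-model: P₀ = D₀[(1+g_L) + H(g_S−g_L)]/(r−g_L), with H = 8/2 = 4.
P₀ = 8.64 × [(1+0.0339) + 4×(0.1268−0.0339)] / (0.117−0.0339)
   = 8.64 × 1.4055 / 0.0831 = 146.1314

€146.13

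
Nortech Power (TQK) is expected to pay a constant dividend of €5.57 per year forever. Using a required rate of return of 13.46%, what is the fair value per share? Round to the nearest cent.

€41.38

Zero-growth DDM (perpetuity): P₀ = D/r = 5.57 / 0.1346 = 41.3819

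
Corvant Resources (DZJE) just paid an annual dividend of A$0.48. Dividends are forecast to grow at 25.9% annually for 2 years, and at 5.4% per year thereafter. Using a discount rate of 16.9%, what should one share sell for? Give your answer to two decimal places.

A$6.18

Two-stage DDM. Project D₁…D_2 at 0.259, terminal growth 0.054, discount at r = 0.169.
D_1 = 0.6043
D_2 = 0.7608
Terminal value at t=2: TV = D_3/(r−g) = 0.8019/(0.169−0.054) = 6.9733
P₀ = 0.6043/(1+0.169)^1 + 0.7608/(1+0.169)^2 + 6.9733/(1+0.169)^2 = 6.1765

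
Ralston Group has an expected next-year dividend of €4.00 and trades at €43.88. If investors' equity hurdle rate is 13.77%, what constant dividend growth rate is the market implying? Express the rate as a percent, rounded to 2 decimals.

4.65%

From P₀ = D₁/(r − g), the implied growth is g = r − D₁/P₀.
g = 0.1377 − 4.00/43.88 = 0.1377 − 0.09116 = 0.04654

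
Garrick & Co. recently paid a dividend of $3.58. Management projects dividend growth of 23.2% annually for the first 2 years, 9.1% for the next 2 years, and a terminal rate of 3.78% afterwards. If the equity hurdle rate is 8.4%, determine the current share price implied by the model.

Three-stage DDM. Project D₁…D_4; terminal Gordon value at t=4 with g = 0.0378; discount at r = 0.084.
D_1 = 4.4106
D_2 = 5.4338
D_3 = 5.9283
D_4 = 6.4678
TV_4 = 6.7122/(0.084−0.0378) = 145.2866
P₀ = Σ Dₜ/(1+r)ᵗ + TV_4/(1+r)^4 = 123.2539

$123.25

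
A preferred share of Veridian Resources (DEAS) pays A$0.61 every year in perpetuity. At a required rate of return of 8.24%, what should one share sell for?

Zero-growth DDM (perpetuity): P₀ = D/r = 0.61 / 0.0824 = 7.4029

A$7.40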